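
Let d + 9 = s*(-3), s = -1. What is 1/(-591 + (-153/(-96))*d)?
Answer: -16/9609 ≈ -0.0016651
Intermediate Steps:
d = -6 (d = -9 - 1*(-3) = -9 + 3 = -6)
1/(-591 + (-153/(-96))*d) = 1/(-591 - 153/(-96)*(-6)) = 1/(-591 - 153*(-1/96)*(-6)) = 1/(-591 + (51/32)*(-6)) = 1/(-591 - 153/16) = 1/(-9609/16) = -16/9609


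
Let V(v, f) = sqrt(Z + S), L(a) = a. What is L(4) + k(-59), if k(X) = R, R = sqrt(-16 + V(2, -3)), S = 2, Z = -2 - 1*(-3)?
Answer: 4 + sqrt(-16 + sqrt(3)) ≈ 4.0 + 3.7773*I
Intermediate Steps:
Z = 1 (Z = -2 + 3 = 1)
V(v, f) = sqrt(3) (V(v, f) = sqrt(1 + 2) = sqrt(3))
R = sqrt(-16 + sqrt(3)) ≈ 3.7773*I
k(X) = sqrt(-16 + sqrt(3))
L(4) + k(-59) = 4 + sqrt(-16 + sqrt(3))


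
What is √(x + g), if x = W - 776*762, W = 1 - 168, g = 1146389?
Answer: √554910 ≈ 744.92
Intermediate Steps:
W = -167
x = -591479 (x = -167 - 776*762 = -167 - 591312 = -591479)
√(x + g) = √(-591479 + 1146389) = √554910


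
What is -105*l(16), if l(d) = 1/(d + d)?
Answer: -105/32 ≈ -3.2813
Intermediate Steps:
l(d) = 1/(2*d)
-105*l(16) = -105/(2*16) = -105*1/32 = -105/32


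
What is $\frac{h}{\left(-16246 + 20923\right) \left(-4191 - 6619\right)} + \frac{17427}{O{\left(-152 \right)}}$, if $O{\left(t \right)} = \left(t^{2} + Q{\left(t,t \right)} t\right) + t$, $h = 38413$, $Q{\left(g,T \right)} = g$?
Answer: $\frac{146551927477}{388086048120} \approx 0.37763$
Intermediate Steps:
$O{\left(t \right)} = t + 2 t^{2}$ ($O{\left(t \right)} = \left(t^{2} + t t\right) + t = \left(t^{2} + t^{2}\right) + t = 2 t^{2} + t = t + 2 t^{2}$)
$\frac{h}{\left(-16246 + 20923\right) \left(-4191 - 6619\right)} + \frac{17427}{O{\left(-152 \right)}} = \frac{38413}{\left(-16246 + 20923\right) \left(-4191 - 6619\right)} + \frac{17427}{\left(-152\right) \left(1 + 2 \left(-152\right)\right)} = \frac{38413}{4677 \left(-10810\right)} + \frac{17427}{\left(-152\right) \left(1 - 304\right)} = \frac{38413}{-50558370} + \frac{17427}{\left(-152\right) \left(-303\right)} = 38413 \left(- \frac{1}{50558370}\right) + \frac{17427}{46056} = - \frac{38413}{50558370} + 17427 \cdot \frac{1}{46056} = - \frac{38413}{50558370} + \frac{5809}{15352} = \frac{146551927477}{388086048120}$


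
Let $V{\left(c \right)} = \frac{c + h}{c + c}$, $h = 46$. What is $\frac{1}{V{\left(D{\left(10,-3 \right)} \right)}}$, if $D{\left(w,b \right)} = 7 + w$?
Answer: $\frac{34}{63} \approx 0.53968$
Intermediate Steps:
$V{\left(c \right)} = \frac{46 + c}{2 c}$ ($V{\left(c \right)} = \frac{c + 46}{c + c} = \frac{46 + c}{2 c}$)
$\frac{1}{V{\left(D{\left(10,-3 \right)} \right)}} = \frac{1}{\frac{1}{2} \frac{1}{7 + 10} \left(46 + \left(7 + 10\right)\right)} = \frac{1}{\frac{1}{2} \cdot \frac{1}{17} \left(46 + 17\right)} = \frac{1}{\frac{1}{2} \cdot \frac{1}{17} \cdot 63} = \frac{1}{\frac{63}{34}} = \frac{34}{63}$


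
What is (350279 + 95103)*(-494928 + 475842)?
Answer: -8500560852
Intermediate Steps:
(350279 + 95103)*(-494928 + 475842) = 445382*(-19086) = -8500560852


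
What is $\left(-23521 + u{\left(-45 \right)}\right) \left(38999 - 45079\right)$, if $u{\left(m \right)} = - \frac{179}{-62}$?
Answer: $\frac{4432693920}{31} \approx 1.4299 \cdot 10^{8}$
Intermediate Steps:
$u{\left(m \right)} = \frac{179}{62}$ ($u{\left(m \right)} = \left(-179\right) \left(- \frac{1}{62}\right) = \frac{179}{62}$)
$\left(-23521 + u{\left(-45 \right)}\right) \left(38999 - 45079\right) = \left(-23521 + \frac{179}{62}\right) \left(38999 - 45079\right) = \left(- \frac{1458123}{62}\right) \left(-6080\right) = \frac{4432693920}{31}$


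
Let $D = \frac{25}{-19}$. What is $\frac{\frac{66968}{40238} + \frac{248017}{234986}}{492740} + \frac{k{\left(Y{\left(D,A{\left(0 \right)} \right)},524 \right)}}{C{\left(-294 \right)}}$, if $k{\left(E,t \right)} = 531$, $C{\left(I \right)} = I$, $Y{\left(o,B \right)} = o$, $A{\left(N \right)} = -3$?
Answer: $- \frac{18741979423857687}{10376946873978440} \approx -1.8061$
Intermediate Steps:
$D = - \frac{25}{19}$ ($D = 25 \left(- \frac{1}{19}\right) = - \frac{25}{19} \approx -1.3158$)
$\frac{\frac{66968}{40238} + \frac{248017}{234986}}{492740} + \frac{k{\left(Y{\left(D,A{\left(0 \right)} \right)},524 \right)}}{C{\left(-294 \right)}} = \frac{\frac{66968}{40238} + \frac{248017}{234986}}{492740} + \frac{531}{-294} = \left(66968 \cdot \frac{1}{40238} + 248017 \cdot \frac{1}{234986}\right) \frac{1}{492740} + 531 \left(- \frac{1}{294}\right) = \left(\frac{3044}{1829} + \frac{248017}{234986}\right) \frac{1}{492740} - \frac{177}{98} = \frac{1168920477}{429789394} \cdot \frac{1}{492740} - \frac{177}{98} = \frac{1168920477}{211774425999560} - \frac{177}{98} = - \frac{18741979423857687}{10376946873978440}$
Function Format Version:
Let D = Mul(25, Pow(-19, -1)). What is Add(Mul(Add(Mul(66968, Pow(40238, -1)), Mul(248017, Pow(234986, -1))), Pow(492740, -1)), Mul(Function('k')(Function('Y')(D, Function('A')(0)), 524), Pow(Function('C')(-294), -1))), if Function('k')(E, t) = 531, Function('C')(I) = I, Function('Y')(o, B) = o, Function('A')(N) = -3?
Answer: Rational(-18741979423857687, 10376946873978440) ≈ -1.8061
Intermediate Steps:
D = Rational(-25, 19) (D = Mul(25, Rational(-1, 19)) = Rational(-25, 19) ≈ -1.3158)
Add(Mul(Add(Mul(66968, Pow(40238, -1)), Mul(248017, Pow(234986, -1))), Pow(492740, -1)), Mul(Function('k')(Function('Y')(D, Function('A')(0)), 524), Pow(Function('C')(-294), -1))) = Add(Mul(Add(Mul(66968, Pow(40238, -1)), Mul(248017, Pow(234986, -1))), Pow(492740, -1)), Mul(531, Pow(-294, -1))) = Add(Mul(Add(Mul(66968, Rational(1, 40238)), Mul(248017, Rational(1, 234986))), Rational(1, 492740)), Mul(531, Rational(-1, 294))) = Add(Mul(Add(Rational(3044, 1829), Rational(248017, 234986)), Rational(1, 492740)), Rational(-177, 98)) = Add(Mul(Rational(1168920477, 429789394), Rational(1, 492740)), Rational(-177, 98)) = Add(Rational(1168920477, 211774425999560), Rational(-177, 98)) = Rational(-18741979423857687, 10376946873978440)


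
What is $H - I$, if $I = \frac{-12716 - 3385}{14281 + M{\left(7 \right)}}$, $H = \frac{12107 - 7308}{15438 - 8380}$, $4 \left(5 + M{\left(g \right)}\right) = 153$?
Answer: $\frac{729339775}{404119906} \approx 1.8048$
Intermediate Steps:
$M{\left(g \right)} = \frac{133}{4}$ ($M{\left(g \right)} = -5 + \frac{1}{4} \cdot 153 = -5 + \frac{153}{4} = \frac{133}{4}$)
$H = \frac{4799}{7058} \approx 0.67994$
$I = - \frac{64404}{57257}$ ($I = \frac{-12716 - 3385}{14281 + \frac{133}{4}} = - \frac{16101}{\frac{57257}{4}} = \left(-16101\right) \frac{4}{57257} = - \frac{64404}{57257} \approx -1.1248$)
$H - I = \frac{4799}{7058} - - \frac{64404}{57257} = \frac{4799}{7058} + \frac{64404}{57257} = \frac{729339775}{404119906}$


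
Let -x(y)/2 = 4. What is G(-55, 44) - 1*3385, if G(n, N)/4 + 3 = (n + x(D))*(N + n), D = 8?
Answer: -625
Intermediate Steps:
x(y) = -8 (x(y) = -2*4 = -8)
G(n, N) = -12 + 4*(-8 + n)*(N + n) (G(n, N) = -12 + 4*((n - 8)*(N + n)) = -12 + 4*((-8 + n)*(N + n)) = -12 + 4*(-8 + n)*(N + n))
G(-55, 44) - 1*3385 = (-12 - 32*44 - 32*(-55) + 4*(-55)² + 4*44*(-55)) - 1*3385 = (-12 - 1408 + 1760 + 4*3025 - 9680) - 3385 = (-12 - 1408 + 1760 + 12100 - 9680) - 3385 = 2760 - 3385 = -625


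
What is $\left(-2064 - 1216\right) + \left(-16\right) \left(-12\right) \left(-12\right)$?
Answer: $-5584$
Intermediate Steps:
$\left(-2064 - 1216\right) + \left(-16\right) \left(-12\right) \left(-12\right) = -3280 + 192 \left(-12\right) = -3280 - 2304 = -5584$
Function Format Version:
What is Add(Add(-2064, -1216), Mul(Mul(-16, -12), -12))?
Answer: -5584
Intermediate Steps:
Add(Add(-2064, -1216), Mul(Mul(-16, -12), -12)) = Add(-3280, Mul(192, -12)) = Add(-3280, -2304) = -5584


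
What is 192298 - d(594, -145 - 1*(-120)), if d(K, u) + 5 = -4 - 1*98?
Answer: 192405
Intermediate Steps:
d(K, u) = -107 (d(K, u) = -5 + (-4 - 1*98) = -5 + (-4 - 98) = -5 - 102 = -107)
192298 - d(594, -145 - 1*(-120)) = 192298 - 1*(-107) = 192298 + 107 = 192405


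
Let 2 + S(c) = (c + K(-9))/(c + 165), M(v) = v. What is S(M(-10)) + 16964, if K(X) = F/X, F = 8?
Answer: 23661892/1395 ≈ 16962.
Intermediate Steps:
K(X) = 8/X
S(c) = -2 + (-8/9 + c)/(165 + c) (S(c) = -2 + (c + 8/(-9))/(c + 165) = -2 + (c + 8*(-⅑))/(165 + c) = -2 + (c - 8/9)/(165 + c) = -2 + (-8/9 + c)/(165 + c))
S(M(-10)) + 16964 = (-2978/9 - 1*(-10))/(165 - 10) + 16964 = (-2978/9 + 10)/155 + 16964 = (1/155)*(-2888/9) + 16964 = -2888/1395 + 16964 = 23661892/1395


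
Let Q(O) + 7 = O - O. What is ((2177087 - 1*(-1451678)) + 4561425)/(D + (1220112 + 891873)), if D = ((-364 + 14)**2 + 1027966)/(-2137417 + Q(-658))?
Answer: 8752954335280/2257103138087 ≈ 3.8780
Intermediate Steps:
Q(O) = -7 (Q(O) = -7 + (O - O) = -7 + 0 = -7)
D = -575233/1068712 (D = ((-364 + 14)**2 + 1027966)/(-2137417 - 7) = ((-350)**2 + 1027966)/(-2137424) = (122500 + 1027966)*(-1/2137424) = 1150466*(-1/2137424) = -575233/1068712 ≈ -0.53825)
((2177087 - 1*(-1451678)) + 4561425)/(D + (1220112 + 891873)) = ((2177087 - 1*(-1451678)) + 4561425)/(-575233/1068712 + (1220112 + 891873)) = ((2177087 + 1451678) + 4561425)/(-575233/1068712 + 2111985) = (3628765 + 4561425)/(2257103138087/1068712) = 8190190*(1068712/2257103138087) = 8752954335280/2257103138087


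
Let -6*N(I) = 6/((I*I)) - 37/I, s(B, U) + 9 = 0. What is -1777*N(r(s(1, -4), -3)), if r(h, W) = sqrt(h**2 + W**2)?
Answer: 1777/90 - 65749*sqrt(10)/180 ≈ -1135.3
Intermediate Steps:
s(B, U) = -9 (s(B, U) = -9 + 0 = -9)
r(h, W) = sqrt(W**2 + h**2)
N(I) = -1/I**2 + 37/(6*I) (N(I) = -(6/((I*I)) - 37/I)/6 = -(6/(I**2) - 37/I)/6 = -(6/I**2 - 37/I)/6 = -(-37/I + 6/I**2)/6 = -1/I**2 + 37/(6*I))
-1777*N(r(s(1, -4), -3)) = -1777*(-6 + 37*sqrt((-3)**2 + (-9)**2))/(6*(sqrt((-3)**2 + (-9)**2))**2) = -1777*(-6 + 37*sqrt(9 + 81))/(6*(sqrt(9 + 81))**2) = -1777*(-6 + 37*sqrt(90))/(6*(sqrt(90))**2) = -1777*(-6 + 37*(3*sqrt(10)))/(6*(3*sqrt(10))**2) = -1777*(-6 + 111*sqrt(10))/(6*90) = -1777*(-1/90 + 37*sqrt(10)/180) = 1777/90 - 65749*sqrt(10)/180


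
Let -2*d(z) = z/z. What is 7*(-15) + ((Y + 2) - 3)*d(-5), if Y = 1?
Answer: -105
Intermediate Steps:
d(z) = -½ (d(z) = -z/(2*z) = -½*1 = -½)
7*(-15) + ((Y + 2) - 3)*d(-5) = 7*(-15) + ((1 + 2) - 3)*(-½) = -105 + (3 - 3)*(-½) = -105 + 0*(-½) = -105 + 0 = -105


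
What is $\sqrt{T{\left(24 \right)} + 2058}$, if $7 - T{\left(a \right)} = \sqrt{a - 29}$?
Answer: $\sqrt{2065 - i \sqrt{5}} \approx 45.442 - 0.0246 i$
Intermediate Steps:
$T{\left(a \right)} = 7 - \sqrt{-29 + a}$ ($T{\left(a \right)} = 7 - \sqrt{a - 29} = 7 - \sqrt{-29 + a}$)
$\sqrt{T{\left(24 \right)} + 2058} = \sqrt{\left(7 - \sqrt{-29 + 24}\right) + 2058} = \sqrt{\left(7 - \sqrt{-5}\right) + 2058} = \sqrt{\left(7 - i \sqrt{5}\right) + 2058} = \sqrt{2065 - i \sqrt{5}}$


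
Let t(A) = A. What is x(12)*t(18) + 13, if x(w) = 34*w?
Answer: 7357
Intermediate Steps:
x(12)*t(18) + 13 = (34*12)*18 + 13 = 408*18 + 13 = 7344 + 13 = 7357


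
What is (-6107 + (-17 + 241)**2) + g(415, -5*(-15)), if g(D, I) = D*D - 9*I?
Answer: 215619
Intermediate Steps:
g(D, I) = D**2 - 9*I
(-6107 + (-17 + 241)**2) + g(415, -5*(-15)) = (-6107 + (-17 + 241)**2) + (415**2 - (-45)*(-15)) = (-6107 + 224**2) + (172225 - 9*75) = (-6107 + 50176) + (172225 - 675) = 44069 + 171550 = 215619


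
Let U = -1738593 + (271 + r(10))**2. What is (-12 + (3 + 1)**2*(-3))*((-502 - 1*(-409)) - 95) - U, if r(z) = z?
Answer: 1670912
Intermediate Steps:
U = -1659632 (U = -1738593 + (271 + 10)**2 = -1738593 + 281**2 = -1738593 + 78961 = -1659632)
(-12 + (3 + 1)**2*(-3))*((-502 - 1*(-409)) - 95) - U = (-12 + (3 + 1)**2*(-3))*((-502 - 1*(-409)) - 95) - 1*(-1659632) = (-12 + 4**2*(-3))*((-502 + 409) - 95) + 1659632 = (-12 + 16*(-3))*(-93 - 95) + 1659632 = (-12 - 48)*(-188) + 1659632 = -60*(-188) + 1659632 = 11280 + 1659632 = 1670912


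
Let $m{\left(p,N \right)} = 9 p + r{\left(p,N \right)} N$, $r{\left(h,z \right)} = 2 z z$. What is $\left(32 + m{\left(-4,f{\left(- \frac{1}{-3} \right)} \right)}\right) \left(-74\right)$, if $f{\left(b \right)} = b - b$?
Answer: $296$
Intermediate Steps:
$f{\left(b \right)} = 0$
$r{\left(h,z \right)} = 2 z^{2}$
$m{\left(p,N \right)} = 2 N^{3} + 9 p$ ($m{\left(p,N \right)} = 9 p + 2 N^{2} N = 9 p + 2 N^{3} = 2 N^{3} + 9 p$)
$\left(32 + m{\left(-4,f{\left(- \frac{1}{-3} \right)} \right)}\right) \left(-74\right) = \left(32 + \left(2 \cdot 0^{3} + 9 \left(-4\right)\right)\right) \left(-74\right) = \left(32 + \left(2 \cdot 0 - 36\right)\right) \left(-74\right) = \left(32 + \left(0 - 36\right)\right) \left(-74\right) = \left(32 - 36\right) \left(-74\right) = \left(-4\right) \left(-74\right) = 296$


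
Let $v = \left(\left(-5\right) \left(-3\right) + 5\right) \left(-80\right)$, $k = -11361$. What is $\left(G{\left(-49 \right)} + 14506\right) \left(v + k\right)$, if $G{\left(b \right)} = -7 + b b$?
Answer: $-219040900$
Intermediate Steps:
$G{\left(b \right)} = -7 + b^{2}$
$v = -1600$ ($v = \left(15 + 5\right) \left(-80\right) = 20 \left(-80\right) = -1600$)
$\left(G{\left(-49 \right)} + 14506\right) \left(v + k\right) = \left(\left(-7 + \left(-49\right)^{2}\right) + 14506\right) \left(-1600 - 11361\right) = \left(\left(-7 + 2401\right) + 14506\right) \left(-12961\right) = \left(2394 + 14506\right) \left(-12961\right) = 16900 \left(-12961\right) = -219040900$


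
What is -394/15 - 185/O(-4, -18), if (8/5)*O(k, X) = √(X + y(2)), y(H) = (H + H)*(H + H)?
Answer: -394/15 + 148*I*√2 ≈ -26.267 + 209.3*I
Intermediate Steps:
y(H) = 4*H² (y(H) = (2*H)*(2*H) = 4*H²)
O(k, X) = 5*√(16 + X)/8 (O(k, X) = 5*√(X + 4*2²)/8 = 5*√(X + 4*4)/8 = 5*√(X + 16)/8 = 5*√(16 + X)/8)
-394/15 - 185/O(-4, -18) = -394/15 - 185*8/(5*√(16 - 18)) = -394*1/15 - 185*(-4*I*√2/5) = -394/15 - 185*(-4*I*√2/5) = -394/15 - (-148)*I*√2 = -394/15 + 148*I*√2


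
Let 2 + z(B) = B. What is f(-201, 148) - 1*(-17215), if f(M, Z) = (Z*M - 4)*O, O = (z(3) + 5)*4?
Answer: -696833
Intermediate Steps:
z(B) = -2 + B
O = 24 (O = ((-2 + 3) + 5)*4 = (1 + 5)*4 = 6*4 = 24)
f(M, Z) = -96 + 24*M*Z (f(M, Z) = (Z*M - 4)*24 = (M*Z - 4)*24 = (-4 + M*Z)*24 = -96 + 24*M*Z)
f(-201, 148) - 1*(-17215) = (-96 + 24*(-201)*148) - 1*(-17215) = (-96 - 713952) + 17215 = -714048 + 17215 = -696833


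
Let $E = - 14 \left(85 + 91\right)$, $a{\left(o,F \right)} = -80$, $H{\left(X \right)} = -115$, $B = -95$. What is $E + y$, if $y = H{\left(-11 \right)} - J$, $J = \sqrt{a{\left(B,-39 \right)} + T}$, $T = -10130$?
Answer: $-2579 - i \sqrt{10210} \approx -2579.0 - 101.04 i$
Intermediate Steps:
$J = i \sqrt{10210}$ ($J = \sqrt{-80 - 10130} = \sqrt{-10210} = i \sqrt{10210} \approx 101.04 i$)
$E = -2464$ ($E = \left(-14\right) 176 = -2464$)
$y = -115 - i \sqrt{10210} \approx -115.0 - 101.04 i$
$E + y = -2464 - \left(115 + i \sqrt{10210}\right) = -2579 - i \sqrt{10210}$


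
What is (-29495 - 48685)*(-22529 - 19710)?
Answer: 3302245020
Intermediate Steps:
(-29495 - 48685)*(-22529 - 19710) = -78180*(-42239) = 3302245020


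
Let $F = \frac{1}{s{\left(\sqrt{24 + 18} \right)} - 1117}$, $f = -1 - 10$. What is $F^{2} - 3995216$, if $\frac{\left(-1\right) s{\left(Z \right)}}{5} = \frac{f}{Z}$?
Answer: $- \frac{10969867857406637139458}{2745750882407569} + \frac{5160540 \sqrt{42}}{2745750882407569} \approx -3.9952 \cdot 10^{6}$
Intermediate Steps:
$f = -11$
$s{\left(Z \right)} = \frac{55}{Z}$ ($s{\left(Z \right)} = - 5 \left(- \frac{11}{Z}\right) = \frac{55}{Z}$)
$F = \frac{1}{-1117 + \frac{55 \sqrt{42}}{42}}$ ($F = \frac{1}{\frac{55}{\sqrt{24 + 18}} - 1117} = \frac{1}{\frac{55}{\sqrt{42}} - 1117} = \frac{1}{55 \frac{\sqrt{42}}{42} - 1117} = \frac{1}{\frac{55 \sqrt{42}}{42} - 1117} = \frac{1}{-1117 + \frac{55 \sqrt{42}}{42}} \approx -0.00090211$)
$F^{2} - 3995216 = \left(- \frac{46914}{52399913} - \frac{55 \sqrt{42}}{52399913}\right)^{2} - 3995216 = -3995216 + \left(- \frac{46914}{52399913} - \frac{55 \sqrt{42}}{52399913}\right)^{2}$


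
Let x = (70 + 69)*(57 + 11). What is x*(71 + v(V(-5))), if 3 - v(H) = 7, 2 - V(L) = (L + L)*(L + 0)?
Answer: 633284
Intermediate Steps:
V(L) = 2 - 2*L**2 (V(L) = 2 - (L + L)*(L + 0) = 2 - 2*L*L = 2 - 2*L**2)
v(H) = -4 (v(H) = 3 - 1*7 = 3 - 7 = -4)
x = 9452 (x = 139*68 = 9452)
x*(71 + v(V(-5))) = 9452*(71 - 4) = 9452*67 = 633284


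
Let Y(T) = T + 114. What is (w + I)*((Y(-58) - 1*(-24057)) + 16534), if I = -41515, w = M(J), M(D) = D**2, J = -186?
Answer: -281236593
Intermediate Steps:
Y(T) = 114 + T
w = 34596 (w = (-186)**2 = 34596)
(w + I)*((Y(-58) - 1*(-24057)) + 16534) = (34596 - 41515)*(((114 - 58) - 1*(-24057)) + 16534) = -6919*((56 + 24057) + 16534) = -6919*(24113 + 16534) = -6919*40647 = -281236593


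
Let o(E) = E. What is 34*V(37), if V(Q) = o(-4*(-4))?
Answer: 544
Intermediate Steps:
V(Q) = 16 (V(Q) = -4*(-4) = 16)
34*V(37) = 34*16 = 544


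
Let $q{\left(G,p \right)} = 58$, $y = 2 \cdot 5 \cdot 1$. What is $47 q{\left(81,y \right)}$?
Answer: $2726$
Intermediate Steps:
$y = 10$ ($y = 10 \cdot 1 = 10$)
$47 q{\left(81,y \right)} = 47 \cdot 58 = 2726$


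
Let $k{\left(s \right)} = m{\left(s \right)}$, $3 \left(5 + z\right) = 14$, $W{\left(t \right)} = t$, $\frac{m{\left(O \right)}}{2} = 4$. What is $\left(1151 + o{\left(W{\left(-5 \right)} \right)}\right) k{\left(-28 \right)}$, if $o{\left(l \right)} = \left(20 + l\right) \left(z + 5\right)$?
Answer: $9768$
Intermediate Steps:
$m{\left(O \right)} = 8$ ($m{\left(O \right)} = 2 \cdot 4 = 8$)
$z = - \frac{1}{3}$ ($z = -5 + \frac{1}{3} \cdot 14 = -5 + \frac{14}{3} = - \frac{1}{3} \approx -0.33333$)
$k{\left(s \right)} = 8$
$o{\left(l \right)} = \frac{280}{3} + \frac{14 l}{3}$ ($o{\left(l \right)} = \left(20 + l\right) \left(- \frac{1}{3} + 5\right) = \left(20 + l\right) \frac{14}{3} = \frac{280}{3} + \frac{14 l}{3}$)
$\left(1151 + o{\left(W{\left(-5 \right)} \right)}\right) k{\left(-28 \right)} = \left(1151 + \left(\frac{280}{3} + \frac{14}{3} \left(-5\right)\right)\right) 8 = \left(1151 + \left(\frac{280}{3} - \frac{70}{3}\right)\right) 8 = \left(1151 + 70\right) 8 = 1221 \cdot 8 = 9768$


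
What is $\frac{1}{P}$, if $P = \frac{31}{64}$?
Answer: $\frac{64}{31} \approx 2.0645$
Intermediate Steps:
$P = \frac{31}{64}$ ($P = 31 \cdot \frac{1}{64} = \frac{31}{64} \approx 0.48438$)
$\frac{1}{P} = \frac{1}{\frac{31}{64}} = \frac{64}{31}$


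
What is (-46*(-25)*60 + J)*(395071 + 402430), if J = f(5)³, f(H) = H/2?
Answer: 440320239625/8 ≈ 5.5040e+10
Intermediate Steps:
f(H) = H/2 (f(H) = H*(½) = H/2)
J = 125/8 (J = ((½)*5)³ = (5/2)³ = 125/8 ≈ 15.625)
(-46*(-25)*60 + J)*(395071 + 402430) = (-46*(-25)*60 + 125/8)*(395071 + 402430) = (1150*60 + 125/8)*797501 = (69000 + 125/8)*797501 = (552125/8)*797501 = 440320239625/8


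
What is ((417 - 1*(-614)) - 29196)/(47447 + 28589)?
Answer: -28165/76036 ≈ -0.37042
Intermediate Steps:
((417 - 1*(-614)) - 29196)/(47447 + 28589) = ((417 + 614) - 29196)/76036 = (1031 - 29196)*(1/76036) = -28165*1/76036 = -28165/76036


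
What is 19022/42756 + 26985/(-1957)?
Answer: -558272303/41836746 ≈ -13.344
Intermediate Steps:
19022/42756 + 26985/(-1957) = 19022*(1/42756) + 26985*(-1/1957) = 9511/21378 - 26985/1957 = -558272303/41836746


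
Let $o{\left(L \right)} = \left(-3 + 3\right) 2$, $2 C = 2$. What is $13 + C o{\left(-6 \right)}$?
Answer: $13$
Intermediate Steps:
$C = 1$ ($C = \frac{1}{2} \cdot 2 = 1$)
$o{\left(L \right)} = 0$ ($o{\left(L \right)} = 0 \cdot 2 = 0$)
$13 + C o{\left(-6 \right)} = 13 + 1 \cdot 0 = 13 + 0 = 13$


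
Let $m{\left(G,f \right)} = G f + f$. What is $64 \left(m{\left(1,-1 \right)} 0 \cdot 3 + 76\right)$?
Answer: $4864$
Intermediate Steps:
$m{\left(G,f \right)} = f + G f$
$64 \left(m{\left(1,-1 \right)} 0 \cdot 3 + 76\right) = 64 \left(- (1 + 1) 0 \cdot 3 + 76\right) = 64 \left(\left(-1\right) 2 \cdot 0 \cdot 3 + 76\right) = 64 \left(\left(-2\right) 0 \cdot 3 + 76\right) = 64 \left(0 \cdot 3 + 76\right) = 64 \left(0 + 76\right) = 64 \cdot 76 = 4864$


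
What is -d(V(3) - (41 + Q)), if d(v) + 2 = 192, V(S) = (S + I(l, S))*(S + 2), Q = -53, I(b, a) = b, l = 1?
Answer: -190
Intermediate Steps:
V(S) = (1 + S)*(2 + S) (V(S) = (S + 1)*(S + 2) = (1 + S)*(2 + S))
d(v) = 190 (d(v) = -2 + 192 = 190)
-d(V(3) - (41 + Q)) = -1*190 = -190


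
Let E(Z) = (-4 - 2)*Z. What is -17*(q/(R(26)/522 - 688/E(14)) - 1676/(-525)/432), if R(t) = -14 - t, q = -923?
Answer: 23902047361/12360600 ≈ 1933.7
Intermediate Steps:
E(Z) = -6*Z
-17*(q/(R(26)/522 - 688/E(14)) - 1676/(-525)/432) = -17*(-923/((-14 - 1*26)/522 - 688/((-6*14))) - 1676/(-525)/432) = -17*(-923/((-14 - 26)*(1/522) - 688/(-84)) - 1676*(-1/525)*(1/432)) = -17*(-923/(-40*1/522 - 688*(-1/84)) + (1676/525)*(1/432)) = -17*(-923/(-20/261 + 172/21) + 419/56700) = -17*(-923/14824/1827 + 419/56700) = -17*(-923*1827/14824 + 419/56700) = -17*(-1686321/14824 + 419/56700) = -17*(-23902047361/210130200) = 23902047361/12360600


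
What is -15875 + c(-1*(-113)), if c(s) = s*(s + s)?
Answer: 9663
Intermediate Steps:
c(s) = 2*s**2 (c(s) = s*(2*s) = 2*s**2)
-15875 + c(-1*(-113)) = -15875 + 2*(-1*(-113))**2 = -15875 + 2*113**2 = -15875 + 2*12769 = -15875 + 25538 = 9663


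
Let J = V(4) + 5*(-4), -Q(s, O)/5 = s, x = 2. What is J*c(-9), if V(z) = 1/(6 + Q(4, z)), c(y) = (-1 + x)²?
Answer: -281/14 ≈ -20.071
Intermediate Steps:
c(y) = 1 (c(y) = (-1 + 2)² = 1² = 1)
Q(s, O) = -5*s
V(z) = -1/14 (V(z) = 1/(6 - 5*4) = 1/(6 - 20) = 1/(-14) = -1/14)
J = -281/14 (J = -1/14 + 5*(-4) = -1/14 - 20 = -281/14 ≈ -20.071)
J*c(-9) = -281/14*1 = -281/14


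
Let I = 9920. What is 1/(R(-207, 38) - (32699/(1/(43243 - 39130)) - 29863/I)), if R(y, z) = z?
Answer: -9920/1334150184217 ≈ -7.4354e-9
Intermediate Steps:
1/(R(-207, 38) - (32699/(1/(43243 - 39130)) - 29863/I)) = 1/(38 - (32699/(1/(43243 - 39130)) - 29863/9920)) = 1/(38 - (32699/(1/4113) - 29863*1/9920)) = 1/(38 - (32699/(1/4113) - 29863/9920)) = 1/(38 - (32699*4113 - 29863/9920)) = 1/(38 - (134490987 - 29863/9920)) = 1/(38 - 1*1334150561177/9920) = 1/(38 - 1334150561177/9920) = 1/(-1334150184217/9920) = -9920/1334150184217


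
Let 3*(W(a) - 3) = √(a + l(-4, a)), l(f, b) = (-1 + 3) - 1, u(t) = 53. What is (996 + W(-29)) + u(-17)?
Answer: 1052 + 2*I*√7/3 ≈ 1052.0 + 1.7638*I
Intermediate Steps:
l(f, b) = 1 (l(f, b) = 2 - 1 = 1)
W(a) = 3 + √(1 + a)/3 (W(a) = 3 + √(a + 1)/3 = 3 + √(1 + a)/3)
(996 + W(-29)) + u(-17) = (996 + (3 + √(1 - 29)/3)) + 53 = (996 + (3 + √(-28)/3)) + 53 = (996 + (3 + (2*I*√7)/3)) + 53 = (996 + (3 + 2*I*√7/3)) + 53 = (999 + 2*I*√7/3) + 53 = 1052 + 2*I*√7/3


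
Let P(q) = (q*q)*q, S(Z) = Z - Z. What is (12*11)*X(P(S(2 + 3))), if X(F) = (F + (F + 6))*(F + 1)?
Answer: 792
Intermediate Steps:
S(Z) = 0
P(q) = q³ (P(q) = q²*q = q³)
X(F) = (1 + F)*(6 + 2*F) (X(F) = (F + (6 + F))*(1 + F) = (6 + 2*F)*(1 + F) = (1 + F)*(6 + 2*F))
(12*11)*X(P(S(2 + 3))) = (12*11)*(6 + 2*(0³)² + 8*0³) = 132*(6 + 2*0² + 8*0) = 132*(6 + 2*0 + 0) = 132*(6 + 0 + 0) = 132*6 = 792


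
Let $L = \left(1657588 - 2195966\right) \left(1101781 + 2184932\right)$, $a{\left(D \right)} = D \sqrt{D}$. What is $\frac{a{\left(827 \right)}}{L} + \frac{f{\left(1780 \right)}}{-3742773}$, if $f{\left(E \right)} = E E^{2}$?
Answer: $- \frac{5639752000}{3742773} - \frac{827 \sqrt{827}}{1769493971514} \approx -1506.8$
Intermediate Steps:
$a{\left(D \right)} = D^{\frac{3}{2}}$
$L = -1769493971514$ ($L = \left(-538378\right) 3286713 = -1769493971514$)
$f{\left(E \right)} = E^{3}$
$\frac{a{\left(827 \right)}}{L} + \frac{f{\left(1780 \right)}}{-3742773} = \frac{827^{\frac{3}{2}}}{-1769493971514} + \frac{1780^{3}}{-3742773} = 827 \sqrt{827} \left(- \frac{1}{1769493971514}\right) + 5639752000 \left(- \frac{1}{3742773}\right) = - \frac{827 \sqrt{827}}{1769493971514} - \frac{5639752000}{3742773} = - \frac{5639752000}{3742773} - \frac{827 \sqrt{827}}{1769493971514}$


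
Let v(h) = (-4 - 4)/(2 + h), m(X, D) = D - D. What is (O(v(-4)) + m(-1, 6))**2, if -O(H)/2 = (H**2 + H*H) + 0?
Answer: 4096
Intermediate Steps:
m(X, D) = 0
v(h) = -8/(2 + h)
O(H) = -4*H**2 (O(H) = -2*((H**2 + H*H) + 0) = -2*((H**2 + H**2) + 0) = -2*(2*H**2 + 0) = -4*H**2)
(O(v(-4)) + m(-1, 6))**2 = (-4*64/(2 - 4)**2 + 0)**2 = (-4*(-8/(-2))**2 + 0)**2 = (-4*(-8*(-1/2))**2 + 0)**2 = (-4*4**2 + 0)**2 = (-4*16 + 0)**2 = (-64 + 0)**2 = (-64)**2 = 4096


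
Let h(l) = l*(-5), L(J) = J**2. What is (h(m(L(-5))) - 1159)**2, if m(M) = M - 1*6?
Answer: 1572516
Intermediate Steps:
m(M) = -6 + M (m(M) = M - 6 = -6 + M)
h(l) = -5*l
(h(m(L(-5))) - 1159)**2 = (-5*(-6 + (-5)**2) - 1159)**2 = (-5*(-6 + 25) - 1159)**2 = (-5*19 - 1159)**2 = (-95 - 1159)**2 = (-1254)**2 = 1572516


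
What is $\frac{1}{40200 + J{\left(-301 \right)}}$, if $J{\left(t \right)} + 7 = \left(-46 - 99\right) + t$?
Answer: $\frac{1}{39747} \approx 2.5159 \cdot 10^{-5}$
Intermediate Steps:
$J{\left(t \right)} = -152 + t$ ($J{\left(t \right)} = -7 + \left(\left(-46 - 99\right) + t\right) = -7 + \left(-145 + t\right) = -152 + t$)
$\frac{1}{40200 + J{\left(-301 \right)}} = \frac{1}{40200 - 453} = \frac{1}{39747}$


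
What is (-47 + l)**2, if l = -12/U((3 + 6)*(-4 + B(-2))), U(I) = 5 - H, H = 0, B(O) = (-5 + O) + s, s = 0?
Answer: 61009/25 ≈ 2440.4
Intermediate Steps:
B(O) = -5 + O (B(O) = (-5 + O) + 0 = -5 + O)
U(I) = 5 (U(I) = 5 - 1*0 = 5 + 0 = 5)
l = -12/5 ≈ -2.4000
(-47 + l)**2 = (-47 - 12/5)**2 = (-247/5)**2 = 61009/25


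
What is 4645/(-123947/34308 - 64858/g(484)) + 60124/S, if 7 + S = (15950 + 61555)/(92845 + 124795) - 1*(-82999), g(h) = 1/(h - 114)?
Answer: 2154077231007248644124/2974182064438182767679 ≈ 0.72426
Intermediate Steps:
g(h) = 1/(-114 + h)
S = 3612491277/43528 (S = -7 + ((15950 + 61555)/(92845 + 124795) - 1*(-82999)) = -7 + (77505/217640 + 82999) = -7 + (77505*(1/217640) + 82999) = -7 + (15501/43528 + 82999) = -7 + 3612795973/43528 = 3612491277/43528 ≈ 82992.)
4645/(-123947/34308 - 64858/g(484)) + 60124/S = 4645/(-123947/34308 - 64858/(1/(-114 + 484))) + 60124/(3612491277/43528) = 4645/(-123947*1/34308 - 64858/(1/370)) + 60124*(43528/3612491277) = 4645/(-123947/34308 - 64858/1/370) + 2617077472/3612491277 = 4645/(-123947/34308 - 64858*370) + 2617077472/3612491277 = 4645/(-123947/34308 - 23997460) + 2617077472/3612491277 = 4645/(-823304981627/34308) + 2617077472/3612491277 = 4645*(-34308/823304981627) + 2617077472/3612491277 = -159360660/823304981627 + 2617077472/3612491277 = 2154077231007248644124/2974182064438182767679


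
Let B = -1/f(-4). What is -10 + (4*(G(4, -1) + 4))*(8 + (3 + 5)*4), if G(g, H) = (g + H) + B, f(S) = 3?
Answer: 3170/3 ≈ 1056.7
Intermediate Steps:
B = -⅓ (B = -1/3 = -1*⅓ = -⅓ ≈ -0.33333)
G(g, H) = -⅓ + H + g (G(g, H) = (g + H) - ⅓ = (H + g) - ⅓ = -⅓ + H + g)
-10 + (4*(G(4, -1) + 4))*(8 + (3 + 5)*4) = -10 + (4*((-⅓ - 1 + 4) + 4))*(8 + (3 + 5)*4) = -10 + (4*(8/3 + 4))*(8 + 8*4) = -10 + (4*(20/3))*(8 + 32) = -10 + (80/3)*40 = -10 + 3200/3 = 3170/3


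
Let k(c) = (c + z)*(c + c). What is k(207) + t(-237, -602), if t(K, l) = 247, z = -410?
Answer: -83795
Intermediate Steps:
k(c) = 2*c*(-410 + c) (k(c) = (c - 410)*(c + c) = (-410 + c)*(2*c) = 2*c*(-410 + c))
k(207) + t(-237, -602) = 2*207*(-410 + 207) + 247 = 2*207*(-203) + 247 = -84042 + 247 = -83795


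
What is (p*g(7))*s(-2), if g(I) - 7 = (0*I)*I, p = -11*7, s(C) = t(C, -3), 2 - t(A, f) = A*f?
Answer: 2156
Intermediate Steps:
t(A, f) = 2 - A*f
s(C) = 2 + 3*C (s(C) = 2 - 1*C*(-3) = 2 + 3*C)
p = -77
g(I) = 7 (g(I) = 7 + (0*I)*I = 7 + 0*I = 7 + 0 = 7)
(p*g(7))*s(-2) = (-77*7)*(2 + 3*(-2)) = -539*(2 - 6) = -539*(-4) = 2156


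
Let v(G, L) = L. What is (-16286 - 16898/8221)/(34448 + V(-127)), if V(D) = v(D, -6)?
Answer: -3938356/8327873 ≈ -0.47291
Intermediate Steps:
V(D) = -6
(-16286 - 16898/8221)/(34448 + V(-127)) = (-16286 - 16898/8221)/(34448 - 6) = (-16286 - 16898*1/8221)/34442 = (-16286 - 16898/8221)*(1/34442) = -133904104/8221*1/34442 = -3938356/8327873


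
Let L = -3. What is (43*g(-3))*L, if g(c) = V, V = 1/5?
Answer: -129/5 ≈ -25.800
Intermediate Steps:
V = ⅕ ≈ 0.20000
g(c) = ⅕
(43*g(-3))*L = (43*(⅕))*(-3) = (43/5)*(-3) = -129/5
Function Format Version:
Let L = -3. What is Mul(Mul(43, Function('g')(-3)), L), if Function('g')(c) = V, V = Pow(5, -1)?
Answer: Rational(-129, 5) ≈ -25.800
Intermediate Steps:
V = Rational(1, 5) ≈ 0.20000
Function('g')(c) = Rational(1, 5)
Mul(Mul(43, Function('g')(-3)), L) = Mul(Mul(43, Rational(1, 5)), -3) = Mul(Rational(43, 5), -3) = Rational(-129, 5)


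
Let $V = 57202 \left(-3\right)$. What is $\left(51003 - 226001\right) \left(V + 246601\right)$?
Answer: $-13123975010$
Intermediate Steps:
$V = -171606$
$\left(51003 - 226001\right) \left(V + 246601\right) = \left(51003 - 226001\right) \left(-171606 + 246601\right) = \left(-174998\right) 74995 = -13123975010$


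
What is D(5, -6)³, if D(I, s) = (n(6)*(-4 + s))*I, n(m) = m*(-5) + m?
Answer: 1728000000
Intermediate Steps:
n(m) = -4*m (n(m) = -5*m + m = -4*m)
D(I, s) = I*(96 - 24*s) (D(I, s) = ((-4*6)*(-4 + s))*I = (-24*(-4 + s))*I = (96 - 24*s)*I = I*(96 - 24*s))
D(5, -6)³ = (24*5*(4 - 1*(-6)))³ = (24*5*(4 + 6))³ = (24*5*10)³ = 1200³ = 1728000000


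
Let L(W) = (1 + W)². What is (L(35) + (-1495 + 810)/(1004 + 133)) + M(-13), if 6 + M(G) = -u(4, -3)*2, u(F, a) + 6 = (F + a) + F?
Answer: 1468319/1137 ≈ 1291.4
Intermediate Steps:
u(F, a) = -6 + a + 2*F (u(F, a) = -6 + ((F + a) + F) = -6 + (a + 2*F) = -6 + a + 2*F)
M(G) = -4 (M(G) = -6 - (-6 - 3 + 2*4)*2 = -6 - (-6 - 3 + 8)*2 = -6 - (-1)*2 = -6 - 1*(-2) = -6 + 2 = -4)
(L(35) + (-1495 + 810)/(1004 + 133)) + M(-13) = ((1 + 35)² + (-1495 + 810)/(1004 + 133)) - 4 = (36² - 685/1137) - 4 = (1296 - 685*1/1137) - 4 = (1296 - 685/1137) - 4 = 1472867/1137 - 4 = 1468319/1137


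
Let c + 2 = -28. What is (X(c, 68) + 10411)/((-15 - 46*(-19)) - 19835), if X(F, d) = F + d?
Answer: -10449/18976 ≈ -0.55064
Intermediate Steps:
c = -30 (c = -2 - 28 = -30)
(X(c, 68) + 10411)/((-15 - 46*(-19)) - 19835) = ((-30 + 68) + 10411)/((-15 - 46*(-19)) - 19835) = (38 + 10411)/((-15 + 874) - 19835) = 10449/(859 - 19835) = 10449/(-18976) = 10449*(-1/18976) = -10449/18976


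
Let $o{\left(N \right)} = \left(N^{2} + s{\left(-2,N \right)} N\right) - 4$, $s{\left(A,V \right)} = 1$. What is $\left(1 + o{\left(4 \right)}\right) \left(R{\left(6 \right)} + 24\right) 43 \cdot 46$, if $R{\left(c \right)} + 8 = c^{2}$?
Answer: $1748552$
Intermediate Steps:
$R{\left(c \right)} = -8 + c^{2}$
$o{\left(N \right)} = -4 + N + N^{2}$ ($o{\left(N \right)} = \left(N^{2} + 1 N\right) - 4 = \left(N^{2} + N\right) - 4 = \left(N + N^{2}\right) - 4 = -4 + N + N^{2}$)
$\left(1 + o{\left(4 \right)}\right) \left(R{\left(6 \right)} + 24\right) 43 \cdot 46 = \left(1 + \left(-4 + 4 + 4^{2}\right)\right) \left(\left(-8 + 6^{2}\right) + 24\right) 43 \cdot 46 = \left(1 + \left(-4 + 4 + 16\right)\right) \left(\left(-8 + 36\right) + 24\right) 43 \cdot 46 = \left(1 + 16\right) \left(28 + 24\right) 43 \cdot 46 = 17 \cdot 52 \cdot 43 \cdot 46 = 884 \cdot 43 \cdot 46 = 38012 \cdot 46 = 1748552$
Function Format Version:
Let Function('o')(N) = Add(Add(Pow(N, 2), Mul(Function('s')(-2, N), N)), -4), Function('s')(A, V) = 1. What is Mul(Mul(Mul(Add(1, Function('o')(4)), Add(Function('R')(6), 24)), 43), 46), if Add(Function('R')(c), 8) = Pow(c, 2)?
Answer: 1748552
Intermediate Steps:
Function('R')(c) = Add(-8, Pow(c, 2))
Function('o')(N) = Add(-4, N, Pow(N, 2)) (Function('o')(N) = Add(Add(Pow(N, 2), Mul(1, N)), -4) = Add(Add(Pow(N, 2), N), -4) = Add(Add(N, Pow(N, 2)), -4) = Add(-4, N, Pow(N, 2)))
Mul(Mul(Mul(Add(1, Function('o')(4)), Add(Function('R')(6), 24)), 43), 46) = Mul(Mul(Mul(Add(1, Add(-4, 4, Pow(4, 2))), Add(Add(-8, Pow(6, 2)), 24)), 43), 46) = Mul(Mul(Mul(Add(1, Add(-4, 4, 16)), Add(Add(-8, 36), 24)), 43), 46) = Mul(Mul(Mul(Add(1, 16), Add(28, 24)), 43), 46) = Mul(Mul(Mul(17, 52), 43), 46) = Mul(Mul(884, 43), 46) = Mul(38012, 46) = 1748552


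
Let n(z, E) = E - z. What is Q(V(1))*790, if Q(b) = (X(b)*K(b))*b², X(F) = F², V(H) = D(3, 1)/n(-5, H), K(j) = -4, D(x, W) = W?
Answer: -395/162 ≈ -2.4383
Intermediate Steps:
V(H) = 1/(5 + H) (V(H) = 1/(H - 1*(-5)) = 1/(H + 5) = 1/(5 + H))
Q(b) = -4*b⁴ (Q(b) = (b²*(-4))*b² = (-4*b²)*b² = -4*b⁴)
Q(V(1))*790 = -4/(5 + 1)⁴*790 = -4*(1/6)⁴*790 = -4*(⅙)⁴*790 = -4*1/1296*790 = -1/324*790 = -395/162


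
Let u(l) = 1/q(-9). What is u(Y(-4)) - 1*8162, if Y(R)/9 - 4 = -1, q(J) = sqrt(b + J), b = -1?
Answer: -8162 - I*sqrt(10)/10 ≈ -8162.0 - 0.31623*I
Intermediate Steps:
q(J) = sqrt(-1 + J)
Y(R) = 27 (Y(R) = 36 + 9*(-1) = 36 - 9 = 27)
u(l) = -I*sqrt(10)/10 (u(l) = 1/(sqrt(-1 - 9)) = 1/(sqrt(-10)) = 1/(I*sqrt(10)) = -I*sqrt(10)/10)
u(Y(-4)) - 1*8162 = -I*sqrt(10)/10 - 1*8162 = -I*sqrt(10)/10 - 8162 = -8162 - I*sqrt(10)/10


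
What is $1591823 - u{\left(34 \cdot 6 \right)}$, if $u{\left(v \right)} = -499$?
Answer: $1592322$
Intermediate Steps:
$1591823 - u{\left(34 \cdot 6 \right)} = 1591823 - -499 = 1591823 + 499 = 1592322$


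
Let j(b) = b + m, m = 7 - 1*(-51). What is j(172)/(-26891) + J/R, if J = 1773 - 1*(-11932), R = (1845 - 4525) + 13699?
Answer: 366006785/296311929 ≈ 1.2352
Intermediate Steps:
m = 58 (m = 7 + 51 = 58)
R = 11019 (R = -2680 + 13699 = 11019)
j(b) = 58 + b (j(b) = b + 58 = 58 + b)
J = 13705 (J = 1773 + 11932 = 13705)
j(172)/(-26891) + J/R = (58 + 172)/(-26891) + 13705/11019 = 230*(-1/26891) + 13705*(1/11019) = -230/26891 + 13705/11019 = 366006785/296311929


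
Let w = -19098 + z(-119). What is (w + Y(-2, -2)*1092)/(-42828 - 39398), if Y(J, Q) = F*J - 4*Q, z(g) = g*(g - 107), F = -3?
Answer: -11542/41113 ≈ -0.28074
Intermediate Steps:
z(g) = g*(-107 + g)
Y(J, Q) = -4*Q - 3*J (Y(J, Q) = -3*J - 4*Q = -4*Q - 3*J)
w = 7796 (w = -19098 - 119*(-107 - 119) = -19098 - 119*(-226) = -19098 + 26894 = 7796)
(w + Y(-2, -2)*1092)/(-42828 - 39398) = (7796 + (-4*(-2) - 3*(-2))*1092)/(-42828 - 39398) = (7796 + (8 + 6)*1092)/(-82226) = (7796 + 14*1092)*(-1/82226) = (7796 + 15288)*(-1/82226) = 23084*(-1/82226) = -11542/41113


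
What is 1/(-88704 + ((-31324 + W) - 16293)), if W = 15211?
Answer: -1/121110 ≈ -8.2570e-6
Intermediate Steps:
1/(-88704 + ((-31324 + W) - 16293)) = 1/(-88704 + ((-31324 + 15211) - 16293)) = 1/(-88704 + (-16113 - 16293)) = 1/(-88704 - 32406) = 1/(-121110) = -1/121110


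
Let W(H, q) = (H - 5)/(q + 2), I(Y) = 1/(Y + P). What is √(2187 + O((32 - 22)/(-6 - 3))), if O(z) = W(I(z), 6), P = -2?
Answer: √6856346/56 ≈ 46.758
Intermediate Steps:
I(Y) = 1/(-2 + Y) (I(Y) = 1/(Y - 2) = 1/(-2 + Y))
W(H, q) = (-5 + H)/(2 + q)
O(z) = -5/8 + 1/(8*(-2 + z)) (O(z) = (-5 + 1/(-2 + z))/(2 + 6) = (-5 + 1/(-2 + z))/8 = -5/8 + 1/(8*(-2 + z)))
√(2187 + O((32 - 22)/(-6 - 3))) = √(2187 + (11 - 5*(32 - 22)/(-6 - 3))/(8*(-2 + (32 - 22)/(-6 - 3)))) = √(2187 + (11 - 50/(-9))/(8*(-2 + 10/(-9)))) = √(2187 + (11 - 50*(-1)/9)/(8*(-2 + 10*(-⅑)))) = √(2187 + (11 - 5*(-10/9))/(8*(-2 - 10/9))) = √(2187 + (11 + 50/9)/(8*(-28/9))) = √(2187 + (⅛)*(-9/28)*(149/9)) = √(2187 - 149/224) = √(489739/224) = √6856346/56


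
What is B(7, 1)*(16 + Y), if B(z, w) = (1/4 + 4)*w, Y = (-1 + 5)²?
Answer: 136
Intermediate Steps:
Y = 16 (Y = 4² = 16)
B(z, w) = 17*w/4 (B(z, w) = (¼ + 4)*w = 17*w/4)
B(7, 1)*(16 + Y) = ((17/4)*1)*(16 + 16) = (17/4)*32 = 136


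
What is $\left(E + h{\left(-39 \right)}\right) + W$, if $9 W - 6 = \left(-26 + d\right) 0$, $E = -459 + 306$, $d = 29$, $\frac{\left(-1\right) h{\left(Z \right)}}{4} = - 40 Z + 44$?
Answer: $- \frac{19705}{3} \approx -6568.3$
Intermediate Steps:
$h{\left(Z \right)} = -176 + 160 Z$ ($h{\left(Z \right)} = - 4 \left(- 40 Z + 44\right) = - 4 \left(44 - 40 Z\right) = -176 + 160 Z$)
$E = -153$
$W = \frac{2}{3}$ ($W = \frac{2}{3} + \frac{\left(-26 + 29\right) 0}{9} = \frac{2}{3} + \frac{3 \cdot 0}{9} = \frac{2}{3} + \frac{1}{9} \cdot 0 = \frac{2}{3} + 0 = \frac{2}{3} \approx 0.66667$)
$\left(E + h{\left(-39 \right)}\right) + W = \left(-153 + \left(-176 + 160 \left(-39\right)\right)\right) + \frac{2}{3} = \left(-153 - 6416\right) + \frac{2}{3} = -6569 + \frac{2}{3} = - \frac{19705}{3}$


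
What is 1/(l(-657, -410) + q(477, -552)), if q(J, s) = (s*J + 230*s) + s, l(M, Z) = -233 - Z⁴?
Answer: -1/28258001049 ≈ -3.5388e-11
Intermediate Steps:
q(J, s) = 231*s + J*s (q(J, s) = (J*s + 230*s) + s = (230*s + J*s) + s = 231*s + J*s)
1/(l(-657, -410) + q(477, -552)) = 1/((-233 - 1*(-410)⁴) - 552*(231 + 477)) = 1/((-233 - 1*28257610000) - 552*708) = 1/((-233 - 28257610000) - 390816) = 1/(-28257610233 - 390816) = 1/(-28258001049) = -1/28258001049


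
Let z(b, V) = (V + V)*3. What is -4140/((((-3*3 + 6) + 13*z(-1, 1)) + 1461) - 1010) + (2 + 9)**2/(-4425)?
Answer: -9191573/1163775 ≈ -7.8981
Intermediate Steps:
z(b, V) = 6*V (z(b, V) = (2*V)*3 = 6*V)
-4140/((((-3*3 + 6) + 13*z(-1, 1)) + 1461) - 1010) + (2 + 9)**2/(-4425) = -4140/((((-3*3 + 6) + 13*(6*1)) + 1461) - 1010) + (2 + 9)**2/(-4425) = -4140/((((-9 + 6) + 13*6) + 1461) - 1010) + 11**2*(-1/4425) = -4140/(((-3 + 78) + 1461) - 1010) + 121*(-1/4425) = -4140/((75 + 1461) - 1010) - 121/4425 = -4140/(1536 - 1010) - 121/4425 = -4140/526 - 121/4425 = -4140*1/526 - 121/4425 = -2070/263 - 121/4425 = -9191573/1163775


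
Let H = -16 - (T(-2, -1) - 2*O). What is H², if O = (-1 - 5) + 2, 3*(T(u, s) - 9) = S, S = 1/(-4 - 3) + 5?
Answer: 528529/441 ≈ 1198.5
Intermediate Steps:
S = 34/7 (S = 1/(-7) + 5 = -⅐ + 5 = 34/7 ≈ 4.8571)
T(u, s) = 223/21 (T(u, s) = 9 + (⅓)*(34/7) = 9 + 34/21 = 223/21)
O = -4 (O = -6 + 2 = -4)
H = -727/21 (H = -16 - (223/21 - 2*(-4)) = -16 - (223/21 + 8) = -16 - 1*391/21 = -16 - 391/21 = -727/21 ≈ -34.619)
H² = (-727/21)² = 528529/441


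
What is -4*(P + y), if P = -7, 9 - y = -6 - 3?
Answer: -44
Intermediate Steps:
y = 18 (y = 9 - (-6 - 3) = 9 - 1*(-9) = 9 + 9 = 18)
-4*(P + y) = -4*(-7 + 18) = -4*11 = -44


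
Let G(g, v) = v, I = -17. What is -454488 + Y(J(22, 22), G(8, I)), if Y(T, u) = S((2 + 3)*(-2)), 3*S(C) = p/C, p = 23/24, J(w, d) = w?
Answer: -327231383/720 ≈ -4.5449e+5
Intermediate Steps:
p = 23/24 (p = 23*(1/24) = 23/24 ≈ 0.95833)
S(C) = 23/(72*C) (S(C) = (23/(24*C))/3 = 23/(72*C))
Y(T, u) = -23/720 (Y(T, u) = 23/(72*(((2 + 3)*(-2)))) = 23/(72*((5*(-2)))) = (23/72)/(-10) = (23/72)*(-1/10) = -23/720)
-454488 + Y(J(22, 22), G(8, I)) = -454488 - 23/720 = -327231383/720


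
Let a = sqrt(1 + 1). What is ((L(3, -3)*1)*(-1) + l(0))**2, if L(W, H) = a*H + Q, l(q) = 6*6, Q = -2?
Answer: 1462 + 228*sqrt(2) ≈ 1784.4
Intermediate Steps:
l(q) = 36
a = sqrt(2) ≈ 1.4142
L(W, H) = -2 + H*sqrt(2) (L(W, H) = sqrt(2)*H - 2 = H*sqrt(2) - 2 = -2 + H*sqrt(2))
((L(3, -3)*1)*(-1) + l(0))**2 = (((-2 - 3*sqrt(2))*1)*(-1) + 36)**2 = ((-2 - 3*sqrt(2))*(-1) + 36)**2 = ((2 + 3*sqrt(2)) + 36)**2 = (38 + 3*sqrt(2))**2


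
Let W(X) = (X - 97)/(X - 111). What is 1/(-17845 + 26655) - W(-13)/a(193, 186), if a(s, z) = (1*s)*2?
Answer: -230309/105420460 ≈ -0.0021847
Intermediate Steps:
a(s, z) = 2*s (a(s, z) = s*2 = 2*s)
W(X) = (-97 + X)/(-111 + X)
1/(-17845 + 26655) - W(-13)/a(193, 186) = 1/(-17845 + 26655) - (-97 - 13)/(-111 - 13)/(2*193) = 1/8810 - -110/(-124)/386 = 1/8810 - (-1/124*(-110))/386 = 1/8810 - 55/(62*386) = 1/8810 - 1*55/23932 = 1/8810 - 55/23932 = -230309/105420460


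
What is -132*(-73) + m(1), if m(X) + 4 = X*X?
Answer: 9633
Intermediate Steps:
m(X) = -4 + X² (m(X) = -4 + X*X = -4 + X²)
-132*(-73) + m(1) = -132*(-73) + (-4 + 1²) = 9636 + (-4 + 1) = 9636 - 3 = 9633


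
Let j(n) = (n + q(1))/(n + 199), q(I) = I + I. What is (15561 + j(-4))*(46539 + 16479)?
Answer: 63740459358/65 ≈ 9.8062e+8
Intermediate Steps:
q(I) = 2*I
j(n) = (2 + n)/(199 + n) (j(n) = (n + 2*1)/(n + 199) = (n + 2)/(199 + n) = (2 + n)/(199 + n))
(15561 + j(-4))*(46539 + 16479) = (15561 + (2 - 4)/(199 - 4))*(46539 + 16479) = (15561 - 2/195)*63018 = (3034393/195)*63018 = 63740459358/65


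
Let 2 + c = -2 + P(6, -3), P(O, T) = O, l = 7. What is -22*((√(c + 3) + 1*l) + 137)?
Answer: -3168 - 22*√5 ≈ -3217.2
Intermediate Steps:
c = 2 (c = -2 + (-2 + 6) = -2 + 4 = 2)
-22*((√(c + 3) + 1*l) + 137) = -22*((√(2 + 3) + 1*7) + 137) = -22*((√5 + 7) + 137) = -22*((7 + √5) + 137) = -22*(144 + √5) = -3168 - 22*√5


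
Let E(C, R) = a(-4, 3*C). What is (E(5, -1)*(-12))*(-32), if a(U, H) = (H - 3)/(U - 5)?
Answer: -512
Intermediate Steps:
a(U, H) = (-3 + H)/(-5 + U)
E(C, R) = 1/3 - C/3 (E(C, R) = (-3 + 3*C)/(-5 - 4) = (-3 + 3*C)/(-9) = -(-3 + 3*C)/9 = 1/3 - C/3)
(E(5, -1)*(-12))*(-32) = ((1/3 - 1/3*5)*(-12))*(-32) = ((1/3 - 5/3)*(-12))*(-32) = -4/3*(-12)*(-32) = 16*(-32) = -512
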